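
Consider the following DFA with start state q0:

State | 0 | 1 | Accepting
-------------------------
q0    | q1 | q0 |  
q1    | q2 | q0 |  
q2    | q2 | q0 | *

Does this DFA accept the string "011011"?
Start in q0.
Read '0': q0 → q1
Read '1': q1 → q0
Read '1': q0 → q0
Read '0': q0 → q1
Read '1': q1 → q0
Read '1': q0 → q0
Final state q0 is not accepting, so the string is rejected.

Final answer: No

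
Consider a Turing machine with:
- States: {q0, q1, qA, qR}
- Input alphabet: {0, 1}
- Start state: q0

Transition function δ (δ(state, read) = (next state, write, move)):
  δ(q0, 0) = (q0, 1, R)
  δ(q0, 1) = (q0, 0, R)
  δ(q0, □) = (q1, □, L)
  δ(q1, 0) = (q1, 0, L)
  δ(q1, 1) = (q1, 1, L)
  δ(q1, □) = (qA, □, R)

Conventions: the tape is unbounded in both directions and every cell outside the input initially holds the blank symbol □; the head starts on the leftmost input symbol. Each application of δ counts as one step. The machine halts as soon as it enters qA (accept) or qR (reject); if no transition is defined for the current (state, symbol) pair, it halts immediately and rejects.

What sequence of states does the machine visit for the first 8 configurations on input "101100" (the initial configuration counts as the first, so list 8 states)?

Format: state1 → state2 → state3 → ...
Step 0: [q0]101100 (head at position 0)
Step 1: δ(q0, 1) = (q0, 0, R)  ⊢  0[q0]01100 (head at position 1)
Step 2: δ(q0, 0) = (q0, 1, R)  ⊢  01[q0]1100 (head at position 2)
Step 3: δ(q0, 1) = (q0, 0, R)  ⊢  010[q0]100 (head at position 3)
Step 4: δ(q0, 1) = (q0, 0, R)  ⊢  0100[q0]00 (head at position 4)
Step 5: δ(q0, 0) = (q0, 1, R)  ⊢  01001[q0]0 (head at position 5)
Step 6: δ(q0, 0) = (q0, 1, R)  ⊢  010011[q0]□ (head at position 6)
Step 7: δ(q0, □) = (q1, □, L)  ⊢  01001[q1]1□ (head at position 5)
Reading off the states of these 8 configurations: q0 → q0 → q0 → q0 → q0 → q0 → q0 → q1

Final answer: q0 → q0 → q0 → q0 → q0 → q0 → q0 → q1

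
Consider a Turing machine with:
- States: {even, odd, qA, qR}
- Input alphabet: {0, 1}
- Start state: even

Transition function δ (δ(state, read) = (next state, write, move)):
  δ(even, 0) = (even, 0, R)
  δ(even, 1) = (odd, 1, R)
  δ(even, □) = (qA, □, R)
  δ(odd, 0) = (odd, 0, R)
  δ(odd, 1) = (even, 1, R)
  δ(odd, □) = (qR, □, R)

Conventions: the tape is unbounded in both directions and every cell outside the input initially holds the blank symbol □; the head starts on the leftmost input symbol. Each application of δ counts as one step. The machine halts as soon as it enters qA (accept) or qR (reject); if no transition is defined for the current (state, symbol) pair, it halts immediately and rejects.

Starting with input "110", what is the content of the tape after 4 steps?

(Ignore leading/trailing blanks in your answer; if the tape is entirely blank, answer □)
Step 0: [even]110 (head at position 0)
Step 1: δ(even, 1) = (odd, 1, R)  ⊢  1[odd]10 (head at position 1)
Step 2: δ(odd, 1) = (even, 1, R)  ⊢  11[even]0 (head at position 2)
Step 3: δ(even, 0) = (even, 0, R)  ⊢  110[even]□ (head at position 3)
Step 4: δ(even, □) = (qA, □, R)  ⊢  110□[qA]□ (head at position 4)
Tape after 4 steps (ignoring surrounding blanks): 110

Final answer: Tape: 110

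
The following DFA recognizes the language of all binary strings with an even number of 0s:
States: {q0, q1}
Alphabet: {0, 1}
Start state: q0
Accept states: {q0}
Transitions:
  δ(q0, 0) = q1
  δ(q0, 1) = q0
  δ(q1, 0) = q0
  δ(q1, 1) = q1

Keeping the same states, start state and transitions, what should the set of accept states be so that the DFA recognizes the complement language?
The DFA is complete (every state has a transition on every symbol), so the complement
is recognized by the same DFA with accepting and non-accepting states swapped.
Original accept states: {q0}
Complement accept states = All states - Original accept states
= {q0, q1} - {q0}
= {q1}
Complement language: strings with an ODD number of 0s

Final answer: {q1}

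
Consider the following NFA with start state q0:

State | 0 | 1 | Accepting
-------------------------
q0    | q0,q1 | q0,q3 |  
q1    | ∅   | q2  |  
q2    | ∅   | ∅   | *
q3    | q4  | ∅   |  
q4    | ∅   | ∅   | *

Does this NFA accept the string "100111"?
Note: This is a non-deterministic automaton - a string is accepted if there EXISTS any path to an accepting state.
Track the set of states the NFA could be in: start {q0}
Read '1': {q0} → {q0, q3}
Read '0': {q0, q3} → {q0, q1, q4}
Read '0': {q0, q1, q4} → {q0, q1}
Read '1': {q0, q1} → {q0, q2, q3}
Read '1': {q0, q2, q3} → {q0, q3}
Read '1': {q0, q3} → {q0, q3}
Final set {q0, q3} contains no accepting state → rejected.

Final answer: No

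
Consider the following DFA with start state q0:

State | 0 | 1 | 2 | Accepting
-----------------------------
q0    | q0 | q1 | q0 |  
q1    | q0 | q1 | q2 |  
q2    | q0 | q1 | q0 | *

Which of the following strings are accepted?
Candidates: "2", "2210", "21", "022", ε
"2": q0 → q0; q0 is not accepting → rejected
"2210": q0 → q0 → q0 → q1 → q0; q0 is not accepting → rejected
"21": q0 → q0 → q1; q1 is not accepting → rejected
"022": q0 → q0 → q0 → q0; q0 is not accepting → rejected
ε: q0; q0 is not accepting → rejected

Final answer: None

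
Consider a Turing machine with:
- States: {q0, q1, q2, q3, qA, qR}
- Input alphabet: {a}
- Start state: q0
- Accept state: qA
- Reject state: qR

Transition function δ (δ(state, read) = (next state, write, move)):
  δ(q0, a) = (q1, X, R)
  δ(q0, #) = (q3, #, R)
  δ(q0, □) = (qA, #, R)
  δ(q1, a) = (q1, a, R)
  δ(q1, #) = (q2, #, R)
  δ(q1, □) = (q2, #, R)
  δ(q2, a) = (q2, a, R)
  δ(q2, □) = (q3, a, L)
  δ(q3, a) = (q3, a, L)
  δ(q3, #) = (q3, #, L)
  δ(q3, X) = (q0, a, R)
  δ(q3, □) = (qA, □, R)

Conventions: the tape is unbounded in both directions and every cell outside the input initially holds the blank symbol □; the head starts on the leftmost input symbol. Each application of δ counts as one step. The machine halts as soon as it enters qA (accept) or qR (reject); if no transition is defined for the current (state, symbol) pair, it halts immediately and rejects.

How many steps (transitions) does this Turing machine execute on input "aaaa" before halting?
Trace (configuration after each step, as tape_left[state]tape_right with head position):
Step 0: [q0]aaaa (head at position 0)
Step 1: X[q1]aaa (head 1)
Step 2: Xa[q1]aa (head 2)
Step 3: Xaa[q1]a (head 3)
Step 4: Xaaa[q1]□ (head 4)
Step 5: Xaaa#[q2]□ (head 5)
Step 6: Xaaa[q3]#a (head 4)
Step 7: Xaa[q3]a#a (head 3)
Step 8: Xa[q3]aa#a (head 2)
Step 9: X[q3]aaa#a (head 1)
Step 10: [q3]Xaaa#a (head 0)
Step 11: a[q0]aaa#a (head 1)
Step 12: aX[q1]aa#a (head 2)
Step 13: aXa[q1]a#a (head 3)
Step 14: aXaa[q1]#a (head 4)
Step 15: aXaa#[q2]a (head 5)
Step 16: aXaa#a[q2]□ (head 6)
Step 17: aXaa#[q3]aa (head 5)
Step 18: aXaa[q3]#aa (head 4)
Step 19: aXa[q3]a#aa (head 3)
Step 20: aX[q3]aa#aa (head 2)
Step 21: a[q3]Xaa#aa (head 1)
Step 22: aa[q0]aa#aa (head 2)
Step 23: aaX[q1]a#aa (head 3)
Step 24: aaXa[q1]#aa (head 4)
Step 25: aaXa#[q2]aa (head 5)
Step 26: aaXa#a[q2]a (head 6)
Step 27: aaXa#aa[q2]□ (head 7)
Step 28: aaXa#a[q3]aa (head 6)
Step 29: aaXa#[q3]aaa (head 5)
Step 30: aaXa[q3]#aaa (head 4)
Step 31: aaX[q3]a#aaa (head 3)
Step 32: aa[q3]Xa#aaa (head 2)
Step 33: aaa[q0]a#aaa (head 3)
Step 34: aaaX[q1]#aaa (head 4)
Step 35: aaaX#[q2]aaa (head 5)
Step 36: aaaX#a[q2]aa (head 6)
Step 37: aaaX#aa[q2]a (head 7)
Step 38: aaaX#aaa[q2]□ (head 8)
Step 39: aaaX#aa[q3]aa (head 7)
Step 40: aaaX#a[q3]aaa (head 6)
Step 41: aaaX#[q3]aaaa (head 5)
Step 42: aaaX[q3]#aaaa (head 4)
Step 43: aaa[q3]X#aaaa (head 3)
Step 44: aaaa[q0]#aaaa (head 4)
Step 45: aaaa#[q3]aaaa (head 5)
Step 46: aaaa[q3]#aaaa (head 4)
Step 47: aaa[q3]a#aaaa (head 3)
Step 48: aa[q3]aa#aaaa (head 2)
Step 49: a[q3]aaa#aaaa (head 1)
Step 50: [q3]aaaa#aaaa (head 0)
Step 51: [q3]□aaaa#aaaa (head -1)
Step 52: □[qA]aaaa#aaaa (head 0)
The machine is in qA, so it halts and accepts.
Number of transitions executed: 52.

Final answer: 52 steps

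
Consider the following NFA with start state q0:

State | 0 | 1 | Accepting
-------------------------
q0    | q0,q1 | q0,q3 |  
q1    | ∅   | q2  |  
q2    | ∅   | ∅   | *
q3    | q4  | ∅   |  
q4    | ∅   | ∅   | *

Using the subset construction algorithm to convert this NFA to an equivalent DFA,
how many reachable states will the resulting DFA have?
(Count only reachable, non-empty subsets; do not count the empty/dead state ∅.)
Start subset: {q0}
{q0}: on 0 → {q0, q1}, on 1 → {q0, q3}
{q0, q1}: on 0 → {q0, q1}, on 1 → {q0, q2, q3}
{q0, q3}: on 0 → {q0, q1, q4}, on 1 → {q0, q3}
{q0, q2, q3}: on 0 → {q0, q1, q4}, on 1 → {q0, q3}
{q0, q1, q4}: on 0 → {q0, q1}, on 1 → {q0, q2, q3}
Reachable non-empty subsets: {q0}, {q0, q1}, {q0, q3}, {q0, q2, q3}, {q0, q1, q4} — 5 in total.

Final answer: 5 states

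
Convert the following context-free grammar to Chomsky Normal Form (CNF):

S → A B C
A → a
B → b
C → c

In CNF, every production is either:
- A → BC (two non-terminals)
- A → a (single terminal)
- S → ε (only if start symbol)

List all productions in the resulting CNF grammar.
The grammar has no ε-productions or unit productions to eliminate.
A → a is already in CNF (single terminal) – keep it.
B → b is already in CNF (single terminal) – keep it.
C → c is already in CNF (single terminal) – keep it.
S → A B C has 3 symbols on the right: break it into binary productions S → A X0, X0 → B C.
Resulting CNF grammar (5 productions): A → a; B → b; C → c; S → A X0; X0 → B C

Final answer: A → a; B → b; C → c; S → A X0; X0 → B C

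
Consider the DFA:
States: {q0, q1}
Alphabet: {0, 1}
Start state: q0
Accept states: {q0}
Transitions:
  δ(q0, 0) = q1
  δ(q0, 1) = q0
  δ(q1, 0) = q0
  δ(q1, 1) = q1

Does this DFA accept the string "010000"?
Processing string "010000":
  q0 --0--> q1
  q1 --1--> q1
  q1 --0--> q0
  q0 --0--> q1
  q1 --0--> q0
  q0 --0--> q1
Final state: q1
Accept states: {q0}
q1 is not an accept state, so the string is rejected.

Final answer: No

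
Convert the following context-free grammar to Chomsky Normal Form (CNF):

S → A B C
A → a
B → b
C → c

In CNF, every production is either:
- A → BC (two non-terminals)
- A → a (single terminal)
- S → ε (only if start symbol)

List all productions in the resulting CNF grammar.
The grammar has no ε-productions or unit productions to eliminate.
A → a is already in CNF (single terminal) – keep it.
B → b is already in CNF (single terminal) – keep it.
C → c is already in CNF (single terminal) – keep it.
S → A B C has 3 symbols on the right: break it into binary productions S → A X0, X0 → B C.
Resulting CNF grammar (5 productions): A → a; B → b; C → c; S → A X0; X0 → B C

Final answer: A → a; B → b; C → c; S → A X0; X0 → B C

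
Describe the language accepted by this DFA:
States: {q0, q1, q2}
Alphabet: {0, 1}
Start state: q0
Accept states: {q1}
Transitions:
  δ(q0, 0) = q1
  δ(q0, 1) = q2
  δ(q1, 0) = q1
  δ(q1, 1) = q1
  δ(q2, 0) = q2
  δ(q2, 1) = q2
Analyzing the DFA structure:
Start state: q0
Accept states: {q1}
Interpreting what each state remembers (checking against the transitions):
  q0: nothing has been read yet
  q1: the first symbol was 0
  q2: the first symbol was 1 (trap state)
  δ(q0, 0): in q0 (nothing has been read yet), after reading 0 we have: the first symbol was 0 → q1
  δ(q0, 1): in q0 (nothing has been read yet), after reading 1 we have: the first symbol was 1 (trap state) → q2
  δ(q1, 0): in q1 (the first symbol was 0), after reading 0 we have: the first symbol was 0 → q1
  δ(q1, 1): in q1 (the first symbol was 0), after reading 1 we have: the first symbol was 0 → q1
  δ(q2, 0): in q2 (the first symbol was 1 (trap state)), after reading 0 we have: the first symbol was 1 (trap state) → q2
  δ(q2, 1): in q2 (the first symbol was 1 (trap state)), after reading 1 we have: the first symbol was 1 (trap state) → q2
A string is accepted iff it ends in {q1}, i.e. the first symbol was 0.
Language: All binary strings starting with 0

Final answer: All binary strings starting with 0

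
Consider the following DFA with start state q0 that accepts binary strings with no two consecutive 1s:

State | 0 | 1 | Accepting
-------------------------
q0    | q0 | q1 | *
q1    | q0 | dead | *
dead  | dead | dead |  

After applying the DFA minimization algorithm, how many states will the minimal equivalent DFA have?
All 3 states are reachable from q0, so none can be removed as unreachable.
Table-filling: first mark every (accepting, non-accepting) pair as distinguishable (accepting: {q0, q1}; non-accepting: {dead}).
Round 1: (q0, q1) on '1' go to q1 and dead, already distinguishable → mark.
Every pair of states is distinguishable, so the DFA is already minimal.
Equivalence classes: {q0}, {q1}, {dead} → 3 states.

Final answer: 3 states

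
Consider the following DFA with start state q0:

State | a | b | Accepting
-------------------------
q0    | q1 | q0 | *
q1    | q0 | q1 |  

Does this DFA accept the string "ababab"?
Start in q0.
Read 'a': q0 → q1
Read 'b': q1 → q1
Read 'a': q1 → q0
Read 'b': q0 → q0
Read 'a': q0 → q1
Read 'b': q1 → q1
Final state q1 is not accepting, so the string is rejected.

Final answer: No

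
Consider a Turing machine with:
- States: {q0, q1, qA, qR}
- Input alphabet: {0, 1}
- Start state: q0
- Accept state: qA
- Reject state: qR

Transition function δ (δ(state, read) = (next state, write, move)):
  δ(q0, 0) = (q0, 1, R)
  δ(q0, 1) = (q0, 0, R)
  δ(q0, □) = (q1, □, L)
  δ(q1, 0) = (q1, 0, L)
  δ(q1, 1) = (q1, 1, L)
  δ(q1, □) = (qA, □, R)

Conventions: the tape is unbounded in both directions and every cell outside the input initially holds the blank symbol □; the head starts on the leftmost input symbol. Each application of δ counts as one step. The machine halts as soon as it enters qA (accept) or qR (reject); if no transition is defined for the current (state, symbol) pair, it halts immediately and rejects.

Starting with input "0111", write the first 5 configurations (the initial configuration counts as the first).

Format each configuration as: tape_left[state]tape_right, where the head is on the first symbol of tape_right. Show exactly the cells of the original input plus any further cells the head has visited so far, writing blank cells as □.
Step 0: [q0]0111 (head at position 0)
Step 1: δ(q0, 0) = (q0, 1, R)  ⊢  1[q0]111 (head at position 1)
Step 2: δ(q0, 1) = (q0, 0, R)  ⊢  10[q0]11 (head at position 2)
Step 3: δ(q0, 1) = (q0, 0, R)  ⊢  100[q0]1 (head at position 3)
Step 4: δ(q0, 1) = (q0, 0, R)  ⊢  1000[q0]□ (head at position 4)

Final answer: [q0]0111 ⊢ 1[q0]111 ⊢ 10[q0]11 ⊢ 100[q0]1 ⊢ 1000[q0]□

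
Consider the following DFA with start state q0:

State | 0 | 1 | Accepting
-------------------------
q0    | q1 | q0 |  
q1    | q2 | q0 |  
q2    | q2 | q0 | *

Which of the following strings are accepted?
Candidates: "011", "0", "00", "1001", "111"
"011": q0 → q1 → q0 → q0; q0 is not accepting → rejected
"0": q0 → q1; q1 is not accepting → rejected
"00": q0 → q1 → q2; q2 is accepting → accepted
"1001": q0 → q0 → q1 → q2 → q0; q0 is not accepting → rejected
"111": q0 → q0 → q0 → q0; q0 is not accepting → rejected

Final answer: "00"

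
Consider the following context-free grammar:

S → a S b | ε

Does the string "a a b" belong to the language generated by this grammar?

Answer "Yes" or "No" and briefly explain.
Every derivation applies S → a S b some number n of times and then S → ε, producing a^n b^n with equally many a's and b's. The string a a b has two a's but only one b, so it cannot be derived.

Final answer: No - no valid derivation exists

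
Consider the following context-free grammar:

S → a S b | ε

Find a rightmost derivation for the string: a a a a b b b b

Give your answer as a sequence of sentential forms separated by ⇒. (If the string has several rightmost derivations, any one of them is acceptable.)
Start with S.
Step 1: the rightmost non-terminal is S; apply S → a S b:  a S b
Step 2: the rightmost non-terminal is S; apply S → a S b:  a a S b b
Step 3: the rightmost non-terminal is S; apply S → a S b:  a a a S b b b
Step 4: the rightmost non-terminal is S; apply S → a S b:  a a a a S b b b b
Step 5: the rightmost non-terminal is S; apply S → ε:  a a a a b b b b

Final answer: S ⇒ a S b ⇒ a a S b b ⇒ a a a S b b b ⇒ a a a a S b b b b ⇒ a a a a b b b b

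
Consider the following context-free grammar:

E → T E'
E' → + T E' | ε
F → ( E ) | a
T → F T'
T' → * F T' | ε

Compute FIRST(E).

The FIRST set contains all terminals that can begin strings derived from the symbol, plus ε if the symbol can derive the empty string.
FIRST(F): F → ( E ) contributes '(' and F → a contributes 'a', so FIRST(F) = {(, a}. F is not nullable.
FIRST(T): T → F T' begins with F, and F is not nullable, so FIRST(T) = FIRST(F) = {(, a}.
FIRST(E): E → T E' begins with T, and T is not nullable, so FIRST(E) = FIRST(T) = {(, a}.

Final answer: {(, a}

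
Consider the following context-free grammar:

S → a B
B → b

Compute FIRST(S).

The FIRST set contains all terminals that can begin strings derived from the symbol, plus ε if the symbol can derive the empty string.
S has the single production S → a B, whose right-hand side begins with the terminal a. So FIRST(S) = {a}.

Final answer: {a}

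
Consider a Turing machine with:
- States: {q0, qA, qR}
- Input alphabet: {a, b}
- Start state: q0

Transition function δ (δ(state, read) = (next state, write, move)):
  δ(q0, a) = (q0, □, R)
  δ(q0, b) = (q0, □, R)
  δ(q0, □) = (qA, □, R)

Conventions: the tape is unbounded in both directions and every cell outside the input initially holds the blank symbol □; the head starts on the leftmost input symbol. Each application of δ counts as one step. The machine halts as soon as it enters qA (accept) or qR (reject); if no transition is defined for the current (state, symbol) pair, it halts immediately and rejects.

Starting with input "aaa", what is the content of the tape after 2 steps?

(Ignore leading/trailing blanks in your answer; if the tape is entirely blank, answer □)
Step 0: [q0]aaa (head at position 0)
Step 1: δ(q0, a) = (q0, □, R)  ⊢  □[q0]aa (head at position 1)
Step 2: δ(q0, a) = (q0, □, R)  ⊢  □□[q0]a (head at position 2)
Tape after 2 steps (ignoring surrounding blanks): a

Final answer: Tape: a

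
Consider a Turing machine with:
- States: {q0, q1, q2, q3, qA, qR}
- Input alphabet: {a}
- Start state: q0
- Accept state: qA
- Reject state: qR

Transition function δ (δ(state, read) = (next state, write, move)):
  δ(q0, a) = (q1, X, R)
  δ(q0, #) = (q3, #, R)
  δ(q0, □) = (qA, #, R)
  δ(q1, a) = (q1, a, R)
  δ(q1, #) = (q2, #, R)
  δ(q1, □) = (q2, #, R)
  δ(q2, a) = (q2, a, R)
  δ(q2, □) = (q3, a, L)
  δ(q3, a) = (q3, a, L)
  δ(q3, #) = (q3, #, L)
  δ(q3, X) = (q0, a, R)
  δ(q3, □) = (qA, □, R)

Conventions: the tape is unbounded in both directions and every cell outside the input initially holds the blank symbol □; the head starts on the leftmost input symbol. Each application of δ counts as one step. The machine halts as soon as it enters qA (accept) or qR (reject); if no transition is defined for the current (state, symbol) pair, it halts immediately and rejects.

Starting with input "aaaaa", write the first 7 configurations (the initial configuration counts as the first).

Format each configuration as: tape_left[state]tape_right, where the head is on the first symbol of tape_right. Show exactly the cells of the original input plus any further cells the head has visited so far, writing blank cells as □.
Step 0: [q0]aaaaa (head at position 0)
Step 1: δ(q0, a) = (q1, X, R)  ⊢  X[q1]aaaa (head at position 1)
Step 2: δ(q1, a) = (q1, a, R)  ⊢  Xa[q1]aaa (head at position 2)
Step 3: δ(q1, a) = (q1, a, R)  ⊢  Xaa[q1]aa (head at position 3)
Step 4: δ(q1, a) = (q1, a, R)  ⊢  Xaaa[q1]a (head at position 4)
Step 5: δ(q1, a) = (q1, a, R)  ⊢  Xaaaa[q1]□ (head at position 5)
Step 6: δ(q1, □) = (q2, #, R)  ⊢  Xaaaa#[q2]□ (head at position 6)

Final answer: [q0]aaaaa ⊢ X[q1]aaaa ⊢ Xa[q1]aaa ⊢ Xaa[q1]aa ⊢ Xaaa[q1]a ⊢ Xaaaa[q1]□ ⊢ Xaaaa#[q2]□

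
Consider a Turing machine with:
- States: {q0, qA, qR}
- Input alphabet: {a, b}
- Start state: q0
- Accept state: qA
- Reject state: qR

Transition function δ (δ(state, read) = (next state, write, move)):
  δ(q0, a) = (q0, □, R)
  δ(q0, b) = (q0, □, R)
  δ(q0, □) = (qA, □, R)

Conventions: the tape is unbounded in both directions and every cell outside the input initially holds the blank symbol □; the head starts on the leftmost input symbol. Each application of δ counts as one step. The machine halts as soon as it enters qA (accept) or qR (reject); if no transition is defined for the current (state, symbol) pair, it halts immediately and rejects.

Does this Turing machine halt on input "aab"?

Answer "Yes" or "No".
Step 0: [q0]aab (head at position 0)
Step 1: δ(q0, a) = (q0, □, R)  ⊢  □[q0]ab (head at position 1)
Step 2: δ(q0, a) = (q0, □, R)  ⊢  □□[q0]b (head at position 2)
Step 3: δ(q0, b) = (q0, □, R)  ⊢  □□□[q0]□ (head at position 3)
Step 4: δ(q0, □) = (qA, □, R)  ⊢  □□□□[qA]□ (head at position 4)
The machine is in qA, so it halts and accepts.
It halts after 4 steps.

Final answer: Yes - halts after 4 steps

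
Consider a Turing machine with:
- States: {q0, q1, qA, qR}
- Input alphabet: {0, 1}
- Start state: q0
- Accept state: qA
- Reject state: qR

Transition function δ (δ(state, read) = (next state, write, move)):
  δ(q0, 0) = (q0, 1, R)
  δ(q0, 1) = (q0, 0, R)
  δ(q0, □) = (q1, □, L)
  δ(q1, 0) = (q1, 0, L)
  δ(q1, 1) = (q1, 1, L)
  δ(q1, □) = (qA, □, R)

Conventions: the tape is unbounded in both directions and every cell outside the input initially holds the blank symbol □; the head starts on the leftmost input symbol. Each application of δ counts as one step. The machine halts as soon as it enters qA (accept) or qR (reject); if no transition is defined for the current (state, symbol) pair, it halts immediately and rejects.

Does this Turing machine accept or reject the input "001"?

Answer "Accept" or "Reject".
Step 0: [q0]001 (head at position 0)
Step 1: δ(q0, 0) = (q0, 1, R)  ⊢  1[q0]01 (head at position 1)
Step 2: δ(q0, 0) = (q0, 1, R)  ⊢  11[q0]1 (head at position 2)
Step 3: δ(q0, 1) = (q0, 0, R)  ⊢  110[q0]□ (head at position 3)
Step 4: δ(q0, □) = (q1, □, L)  ⊢  11[q1]0□ (head at position 2)
Step 5: δ(q1, 0) = (q1, 0, L)  ⊢  1[q1]10□ (head at position 1)
Step 6: δ(q1, 1) = (q1, 1, L)  ⊢  [q1]110□ (head at position 0)
Step 7: δ(q1, 1) = (q1, 1, L)  ⊢  [q1]□110□ (head at position -1)
Step 8: δ(q1, □) = (qA, □, R)  ⊢  □[qA]110□ (head at position 0)
The machine is in qA, so it halts and accepts.

Final answer: Accept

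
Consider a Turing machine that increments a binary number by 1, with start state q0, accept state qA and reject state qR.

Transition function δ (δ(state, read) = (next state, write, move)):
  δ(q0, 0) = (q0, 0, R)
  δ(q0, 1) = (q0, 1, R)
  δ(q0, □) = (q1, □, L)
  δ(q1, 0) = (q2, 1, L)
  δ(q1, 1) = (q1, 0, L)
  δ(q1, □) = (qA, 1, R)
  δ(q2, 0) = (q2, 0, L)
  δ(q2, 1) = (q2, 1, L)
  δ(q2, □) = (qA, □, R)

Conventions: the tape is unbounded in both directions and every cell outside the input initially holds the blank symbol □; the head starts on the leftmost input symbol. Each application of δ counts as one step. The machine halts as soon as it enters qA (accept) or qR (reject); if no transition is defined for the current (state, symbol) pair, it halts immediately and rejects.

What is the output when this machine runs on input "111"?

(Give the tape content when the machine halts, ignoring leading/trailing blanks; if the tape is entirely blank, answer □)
Step 0: [q0]111 (head at position 0)
Step 1: δ(q0, 1) = (q0, 1, R)  ⊢  1[q0]11 (head at position 1)
Step 2: δ(q0, 1) = (q0, 1, R)  ⊢  11[q0]1 (head at position 2)
Step 3: δ(q0, 1) = (q0, 1, R)  ⊢  111[q0]□ (head at position 3)
Step 4: δ(q0, □) = (q1, □, L)  ⊢  11[q1]1□ (head at position 2)
Step 5: δ(q1, 1) = (q1, 0, L)  ⊢  1[q1]10□ (head at position 1)
Step 6: δ(q1, 1) = (q1, 0, L)  ⊢  [q1]100□ (head at position 0)
Step 7: δ(q1, 1) = (q1, 0, L)  ⊢  [q1]□000□ (head at position -1)
Step 8: δ(q1, □) = (qA, 1, R)  ⊢  1[qA]000□ (head at position 0)
The machine is in qA, so it halts and accepts.
Tape content when halted (ignoring surrounding blanks): 1000

Final answer: Output: 1000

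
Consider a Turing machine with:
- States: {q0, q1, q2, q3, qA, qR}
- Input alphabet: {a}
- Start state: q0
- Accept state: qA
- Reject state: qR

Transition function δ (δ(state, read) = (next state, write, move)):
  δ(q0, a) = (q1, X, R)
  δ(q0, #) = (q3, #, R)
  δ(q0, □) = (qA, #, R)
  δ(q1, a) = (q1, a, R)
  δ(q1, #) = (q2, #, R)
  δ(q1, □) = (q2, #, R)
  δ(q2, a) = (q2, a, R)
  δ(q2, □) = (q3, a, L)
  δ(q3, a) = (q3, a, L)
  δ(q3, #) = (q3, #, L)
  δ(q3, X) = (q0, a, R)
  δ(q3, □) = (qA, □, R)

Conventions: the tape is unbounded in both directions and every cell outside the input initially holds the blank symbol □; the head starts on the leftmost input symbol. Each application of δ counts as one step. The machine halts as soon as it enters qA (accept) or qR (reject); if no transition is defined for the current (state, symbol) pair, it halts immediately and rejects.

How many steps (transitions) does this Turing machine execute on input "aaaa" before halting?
Trace (configuration after each step, as tape_left[state]tape_right with head position):
Step 0: [q0]aaaa (head at position 0)
Step 1: X[q1]aaa (head 1)
Step 2: Xa[q1]aa (head 2)
Step 3: Xaa[q1]a (head 3)
Step 4: Xaaa[q1]□ (head 4)
Step 5: Xaaa#[q2]□ (head 5)
Step 6: Xaaa[q3]#a (head 4)
Step 7: Xaa[q3]a#a (head 3)
Step 8: Xa[q3]aa#a (head 2)
Step 9: X[q3]aaa#a (head 1)
Step 10: [q3]Xaaa#a (head 0)
Step 11: a[q0]aaa#a (head 1)
Step 12: aX[q1]aa#a (head 2)
Step 13: aXa[q1]a#a (head 3)
Step 14: aXaa[q1]#a (head 4)
Step 15: aXaa#[q2]a (head 5)
Step 16: aXaa#a[q2]□ (head 6)
Step 17: aXaa#[q3]aa (head 5)
Step 18: aXaa[q3]#aa (head 4)
Step 19: aXa[q3]a#aa (head 3)
Step 20: aX[q3]aa#aa (head 2)
Step 21: a[q3]Xaa#aa (head 1)
Step 22: aa[q0]aa#aa (head 2)
Step 23: aaX[q1]a#aa (head 3)
Step 24: aaXa[q1]#aa (head 4)
Step 25: aaXa#[q2]aa (head 5)
Step 26: aaXa#a[q2]a (head 6)
Step 27: aaXa#aa[q2]□ (head 7)
Step 28: aaXa#a[q3]aa (head 6)
Step 29: aaXa#[q3]aaa (head 5)
Step 30: aaXa[q3]#aaa (head 4)
Step 31: aaX[q3]a#aaa (head 3)
Step 32: aa[q3]Xa#aaa (head 2)
Step 33: aaa[q0]a#aaa (head 3)
Step 34: aaaX[q1]#aaa (head 4)
Step 35: aaaX#[q2]aaa (head 5)
Step 36: aaaX#a[q2]aa (head 6)
Step 37: aaaX#aa[q2]a (head 7)
Step 38: aaaX#aaa[q2]□ (head 8)
Step 39: aaaX#aa[q3]aa (head 7)
Step 40: aaaX#a[q3]aaa (head 6)
Step 41: aaaX#[q3]aaaa (head 5)
Step 42: aaaX[q3]#aaaa (head 4)
Step 43: aaa[q3]X#aaaa (head 3)
Step 44: aaaa[q0]#aaaa (head 4)
Step 45: aaaa#[q3]aaaa (head 5)
Step 46: aaaa[q3]#aaaa (head 4)
Step 47: aaa[q3]a#aaaa (head 3)
Step 48: aa[q3]aa#aaaa (head 2)
Step 49: a[q3]aaa#aaaa (head 1)
Step 50: [q3]aaaa#aaaa (head 0)
Step 51: [q3]□aaaa#aaaa (head -1)
Step 52: □[qA]aaaa#aaaa (head 0)
The machine is in qA, so it halts and accepts.
Number of transitions executed: 52.

Final answer: 52 steps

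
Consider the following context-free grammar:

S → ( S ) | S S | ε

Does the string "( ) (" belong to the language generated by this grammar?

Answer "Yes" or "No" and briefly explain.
Each production adds parentheses only in matched pairs (S → ( S )) or none at all, so every derived string has equally many '(' and ')'. The string ( ) ( has two '(' and one ')', so it cannot be derived.

Final answer: No - no valid derivation exists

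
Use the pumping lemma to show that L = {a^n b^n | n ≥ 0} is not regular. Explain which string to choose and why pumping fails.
Language: L = {a^n b^n | n ≥ 0} (equal numbers of a's followed by b's)
Step 1: Assume for contradiction that L is regular, with pumping length p.
Step 2: Choose s = a^p b^p. Then s ∈ L (it has p a's followed by p b's) and |s| ≥ p.
Step 3: Consider any decomposition s = xyz with |xy| ≤ p and |y| > 0. Since |xy| ≤ p and the first p symbols of s are all a's, y = a^k for some k with 1 ≤ k ≤ p.
Step 4: Pumping up (i = 2): xy²z = a^(p+k) b^p, which has more a's than b's, so xy²z ∉ L.
This contradicts the pumping lemma, so L is not regular.

Final answer: Choose s = a^p b^p. Since |xy| ≤ p, y = a^k with k ≥ 1. Then xy²z = a^(p+k) b^p ∉ L.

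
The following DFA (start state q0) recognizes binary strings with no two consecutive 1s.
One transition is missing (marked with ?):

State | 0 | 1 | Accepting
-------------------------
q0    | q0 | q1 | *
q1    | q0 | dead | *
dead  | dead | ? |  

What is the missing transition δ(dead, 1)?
dead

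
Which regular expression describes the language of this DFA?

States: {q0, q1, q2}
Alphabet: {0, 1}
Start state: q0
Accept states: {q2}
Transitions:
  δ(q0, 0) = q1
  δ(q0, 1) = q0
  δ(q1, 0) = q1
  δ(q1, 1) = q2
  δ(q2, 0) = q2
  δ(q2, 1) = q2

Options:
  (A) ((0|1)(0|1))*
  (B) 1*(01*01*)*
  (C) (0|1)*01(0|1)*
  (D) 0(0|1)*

Testing sample strings against the DFA:
  '10' -> rejected
  '0001' -> accepted
  '01011' -> accepted
  '01' -> accepted
Checking each option for a counterexample:
  (A) ((0|1)(0|1))*: ε is rejected by the DFA but matches the regex → eliminated
  (B) 1*(01*01*)*: ε is rejected by the DFA but matches the regex → eliminated
  (C) (0|1)*01(0|1)*: agrees with the DFA on all strings of length ≤ 4
  (D) 0(0|1)*: '0' is rejected by the DFA but matches the regex → eliminated
Only (C) (0|1)*01(0|1)* is consistent with the DFA.

Final answer: (C) (0|1)*01(0|1)*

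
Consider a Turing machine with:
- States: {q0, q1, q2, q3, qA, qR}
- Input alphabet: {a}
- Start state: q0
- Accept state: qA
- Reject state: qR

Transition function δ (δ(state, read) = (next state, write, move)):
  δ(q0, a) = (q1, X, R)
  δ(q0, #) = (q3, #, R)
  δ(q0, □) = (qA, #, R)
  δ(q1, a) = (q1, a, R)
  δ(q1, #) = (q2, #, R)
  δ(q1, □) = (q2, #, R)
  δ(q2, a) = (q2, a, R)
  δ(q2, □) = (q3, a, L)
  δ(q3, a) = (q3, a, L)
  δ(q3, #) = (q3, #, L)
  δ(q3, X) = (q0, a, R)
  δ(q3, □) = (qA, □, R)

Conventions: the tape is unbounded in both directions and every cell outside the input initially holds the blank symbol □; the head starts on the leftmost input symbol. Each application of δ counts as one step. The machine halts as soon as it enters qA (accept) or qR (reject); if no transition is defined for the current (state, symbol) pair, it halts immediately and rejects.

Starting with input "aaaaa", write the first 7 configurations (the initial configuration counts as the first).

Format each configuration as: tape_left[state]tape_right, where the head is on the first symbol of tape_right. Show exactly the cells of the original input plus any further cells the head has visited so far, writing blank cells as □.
Step 0: [q0]aaaaa (head at position 0)
Step 1: δ(q0, a) = (q1, X, R)  ⊢  X[q1]aaaa (head at position 1)
Step 2: δ(q1, a) = (q1, a, R)  ⊢  Xa[q1]aaa (head at position 2)
Step 3: δ(q1, a) = (q1, a, R)  ⊢  Xaa[q1]aa (head at position 3)
Step 4: δ(q1, a) = (q1, a, R)  ⊢  Xaaa[q1]a (head at position 4)
Step 5: δ(q1, a) = (q1, a, R)  ⊢  Xaaaa[q1]□ (head at position 5)
Step 6: δ(q1, □) = (q2, #, R)  ⊢  Xaaaa#[q2]□ (head at position 6)

Final answer: [q0]aaaaa ⊢ X[q1]aaaa ⊢ Xa[q1]aaa ⊢ Xaa[q1]aa ⊢ Xaaa[q1]a ⊢ Xaaaa[q1]□ ⊢ Xaaaa#[q2]□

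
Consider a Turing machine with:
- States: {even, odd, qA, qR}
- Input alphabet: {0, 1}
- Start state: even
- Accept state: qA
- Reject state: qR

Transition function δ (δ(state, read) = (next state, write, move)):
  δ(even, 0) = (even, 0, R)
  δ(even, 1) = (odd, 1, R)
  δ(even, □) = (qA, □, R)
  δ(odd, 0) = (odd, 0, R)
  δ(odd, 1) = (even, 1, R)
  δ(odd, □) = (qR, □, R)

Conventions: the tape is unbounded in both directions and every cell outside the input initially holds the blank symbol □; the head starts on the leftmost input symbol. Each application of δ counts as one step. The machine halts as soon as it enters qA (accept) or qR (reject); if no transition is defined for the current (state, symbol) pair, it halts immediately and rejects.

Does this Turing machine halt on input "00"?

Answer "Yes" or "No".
Step 0: [even]00 (head at position 0)
Step 1: δ(even, 0) = (even, 0, R)  ⊢  0[even]0 (head at position 1)
Step 2: δ(even, 0) = (even, 0, R)  ⊢  00[even]□ (head at position 2)
Step 3: δ(even, □) = (qA, □, R)  ⊢  00□[qA]□ (head at position 3)
The machine is in qA, so it halts and accepts.
It halts after 3 steps.

Final answer: Yes - halts after 3 steps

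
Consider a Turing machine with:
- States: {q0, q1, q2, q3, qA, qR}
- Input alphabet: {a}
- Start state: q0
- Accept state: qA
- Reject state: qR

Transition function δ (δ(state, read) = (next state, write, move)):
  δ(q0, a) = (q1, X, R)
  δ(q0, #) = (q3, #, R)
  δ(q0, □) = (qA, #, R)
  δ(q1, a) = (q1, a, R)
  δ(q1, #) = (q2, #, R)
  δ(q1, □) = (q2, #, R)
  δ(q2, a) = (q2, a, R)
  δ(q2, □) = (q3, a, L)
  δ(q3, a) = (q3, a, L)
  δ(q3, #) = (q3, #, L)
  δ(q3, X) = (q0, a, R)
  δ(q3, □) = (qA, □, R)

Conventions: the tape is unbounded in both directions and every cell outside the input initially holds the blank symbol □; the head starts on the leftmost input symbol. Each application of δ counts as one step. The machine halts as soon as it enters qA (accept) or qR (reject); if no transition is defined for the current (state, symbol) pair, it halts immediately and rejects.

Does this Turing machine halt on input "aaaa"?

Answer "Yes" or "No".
Trace (configuration after each step, as tape_left[state]tape_right with head position):
Step 0: [q0]aaaa (head at position 0)
Step 1: X[q1]aaa (head 1)
Step 2: Xa[q1]aa (head 2)
Step 3: Xaa[q1]a (head 3)
Step 4: Xaaa[q1]□ (head 4)
Step 5: Xaaa#[q2]□ (head 5)
Step 6: Xaaa[q3]#a (head 4)
Step 7: Xaa[q3]a#a (head 3)
Step 8: Xa[q3]aa#a (head 2)
Step 9: X[q3]aaa#a (head 1)
Step 10: [q3]Xaaa#a (head 0)
Step 11: a[q0]aaa#a (head 1)
Step 12: aX[q1]aa#a (head 2)
Step 13: aXa[q1]a#a (head 3)
Step 14: aXaa[q1]#a (head 4)
Step 15: aXaa#[q2]a (head 5)
Step 16: aXaa#a[q2]□ (head 6)
Step 17: aXaa#[q3]aa (head 5)
Step 18: aXaa[q3]#aa (head 4)
Step 19: aXa[q3]a#aa (head 3)
Step 20: aX[q3]aa#aa (head 2)
Step 21: a[q3]Xaa#aa (head 1)
Step 22: aa[q0]aa#aa (head 2)
Step 23: aaX[q1]a#aa (head 3)
Step 24: aaXa[q1]#aa (head 4)
Step 25: aaXa#[q2]aa (head 5)
Step 26: aaXa#a[q2]a (head 6)
Step 27: aaXa#aa[q2]□ (head 7)
Step 28: aaXa#a[q3]aa (head 6)
Step 29: aaXa#[q3]aaa (head 5)
Step 30: aaXa[q3]#aaa (head 4)
Step 31: aaX[q3]a#aaa (head 3)
Step 32: aa[q3]Xa#aaa (head 2)
Step 33: aaa[q0]a#aaa (head 3)
Step 34: aaaX[q1]#aaa (head 4)
Step 35: aaaX#[q2]aaa (head 5)
Step 36: aaaX#a[q2]aa (head 6)
Step 37: aaaX#aa[q2]a (head 7)
Step 38: aaaX#aaa[q2]□ (head 8)
Step 39: aaaX#aa[q3]aa (head 7)
Step 40: aaaX#a[q3]aaa (head 6)
Step 41: aaaX#[q3]aaaa (head 5)
Step 42: aaaX[q3]#aaaa (head 4)
Step 43: aaa[q3]X#aaaa (head 3)
Step 44: aaaa[q0]#aaaa (head 4)
Step 45: aaaa#[q3]aaaa (head 5)
Step 46: aaaa[q3]#aaaa (head 4)
Step 47: aaa[q3]a#aaaa (head 3)
Step 48: aa[q3]aa#aaaa (head 2)
Step 49: a[q3]aaa#aaaa (head 1)
Step 50: [q3]aaaa#aaaa (head 0)
Step 51: [q3]□aaaa#aaaa (head -1)
Step 52: □[qA]aaaa#aaaa (head 0)
The machine is in qA, so it halts and accepts.
It halts after 52 steps.

Final answer: Yes - halts after 52 steps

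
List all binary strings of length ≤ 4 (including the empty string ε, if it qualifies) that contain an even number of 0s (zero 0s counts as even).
Checking every binary string of length 0 to 4:
  Length 0: accepted: ε | rejected: (none)
  Length 1: accepted: 1 | rejected: 0
  Length 2: accepted: 00, 11 | rejected: 01, 10
  Length 3: accepted: 001, 010, 100, 111 | rejected: 000, 011, 101, 110
  Length 4: accepted: 0000, 0011, 0101, 0110, 1001, 1010, 1100, 1111 | rejected: 0001, 0010, 0100, 0111, 1000, 1011, 1101, 1110
Total: 16 string(s).

Final answer: ε, 1, 00, 11, 001, 010, 100, 111, 0000, 0011, 0101, 0110, 1001, 1010, 1100, 1111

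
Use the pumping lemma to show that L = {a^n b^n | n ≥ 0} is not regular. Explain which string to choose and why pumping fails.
Language: L = {a^n b^n | n ≥ 0} (equal numbers of a's followed by b's)
Step 1: Assume for contradiction that L is regular, with pumping length p.
Step 2: Choose s = a^p b^p. Then s ∈ L (it has p a's followed by p b's) and |s| ≥ p.
Step 3: Consider any decomposition s = xyz with |xy| ≤ p and |y| > 0. Since |xy| ≤ p and the first p symbols of s are all a's, y = a^k for some k with 1 ≤ k ≤ p.
Step 4: Pumping up (i = 2): xy²z = a^(p+k) b^p, which has more a's than b's, so xy²z ∉ L.
This contradicts the pumping lemma, so L is not regular.

Final answer: Choose s = a^p b^p. Since |xy| ≤ p, y = a^k with k ≥ 1. Then xy²z = a^(p+k) b^p ∉ L.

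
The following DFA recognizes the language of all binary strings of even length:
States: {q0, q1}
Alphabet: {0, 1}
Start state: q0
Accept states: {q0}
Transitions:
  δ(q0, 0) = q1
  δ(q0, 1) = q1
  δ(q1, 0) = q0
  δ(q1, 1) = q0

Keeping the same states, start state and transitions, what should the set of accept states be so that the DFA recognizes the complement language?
The DFA is complete (every state has a transition on every symbol), so the complement
is recognized by the same DFA with accepting and non-accepting states swapped.
Original accept states: {q0}
Complement accept states = All states - Original accept states
= {q0, q1} - {q0}
= {q1}
Complement language: strings of ODD length

Final answer: {q1}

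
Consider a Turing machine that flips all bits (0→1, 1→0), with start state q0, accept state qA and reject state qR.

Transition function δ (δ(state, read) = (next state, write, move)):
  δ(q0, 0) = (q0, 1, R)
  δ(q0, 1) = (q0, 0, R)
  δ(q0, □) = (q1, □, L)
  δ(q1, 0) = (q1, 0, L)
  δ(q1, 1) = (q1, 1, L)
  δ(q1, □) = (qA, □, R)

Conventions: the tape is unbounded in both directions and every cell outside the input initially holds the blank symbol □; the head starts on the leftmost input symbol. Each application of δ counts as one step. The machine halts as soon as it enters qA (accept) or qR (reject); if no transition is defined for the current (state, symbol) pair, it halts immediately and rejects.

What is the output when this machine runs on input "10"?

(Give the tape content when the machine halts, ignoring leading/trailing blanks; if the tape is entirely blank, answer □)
Step 0: [q0]10 (head at position 0)
Step 1: δ(q0, 1) = (q0, 0, R)  ⊢  0[q0]0 (head at position 1)
Step 2: δ(q0, 0) = (q0, 1, R)  ⊢  01[q0]□ (head at position 2)
Step 3: δ(q0, □) = (q1, □, L)  ⊢  0[q1]1□ (head at position 1)
Step 4: δ(q1, 1) = (q1, 1, L)  ⊢  [q1]01□ (head at position 0)
Step 5: δ(q1, 0) = (q1, 0, L)  ⊢  [q1]□01□ (head at position -1)
Step 6: δ(q1, □) = (qA, □, R)  ⊢  □[qA]01□ (head at position 0)
The machine is in qA, so it halts and accepts.
Tape content when halted (ignoring surrounding blanks): 01

Final answer: Output: 01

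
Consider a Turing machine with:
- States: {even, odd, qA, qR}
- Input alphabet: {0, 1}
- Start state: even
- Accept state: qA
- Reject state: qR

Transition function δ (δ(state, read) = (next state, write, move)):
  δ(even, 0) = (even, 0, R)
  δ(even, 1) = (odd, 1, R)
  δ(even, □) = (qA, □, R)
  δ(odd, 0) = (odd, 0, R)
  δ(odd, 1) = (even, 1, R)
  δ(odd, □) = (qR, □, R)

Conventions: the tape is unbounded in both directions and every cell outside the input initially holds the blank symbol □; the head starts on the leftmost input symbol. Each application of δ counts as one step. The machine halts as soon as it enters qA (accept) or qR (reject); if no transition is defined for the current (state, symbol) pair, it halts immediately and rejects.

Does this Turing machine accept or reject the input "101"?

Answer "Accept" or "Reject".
Step 0: [even]101 (head at position 0)
Step 1: δ(even, 1) = (odd, 1, R)  ⊢  1[odd]01 (head at position 1)
Step 2: δ(odd, 0) = (odd, 0, R)  ⊢  10[odd]1 (head at position 2)
Step 3: δ(odd, 1) = (even, 1, R)  ⊢  101[even]□ (head at position 3)
Step 4: δ(even, □) = (qA, □, R)  ⊢  101□[qA]□ (head at position 4)
The machine is in qA, so it halts and accepts.

Final answer: Accept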